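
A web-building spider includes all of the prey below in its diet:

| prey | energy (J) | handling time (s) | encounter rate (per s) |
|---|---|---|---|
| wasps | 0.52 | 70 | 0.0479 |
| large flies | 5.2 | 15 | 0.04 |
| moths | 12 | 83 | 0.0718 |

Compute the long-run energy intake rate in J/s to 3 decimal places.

R = (0.0479×0.52 + 0.04×5.2 + 0.0718×12) / (1 + 0.0479×70 + 0.04×15 + 0.0718×83) = 1.095/10.91 = 0.1003 J/s.

0.100 J/s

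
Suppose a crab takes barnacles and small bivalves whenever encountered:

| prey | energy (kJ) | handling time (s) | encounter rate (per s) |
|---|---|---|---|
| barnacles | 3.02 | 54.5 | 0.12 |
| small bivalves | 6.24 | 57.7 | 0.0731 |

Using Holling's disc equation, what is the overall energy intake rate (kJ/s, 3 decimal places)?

R = Σλ_iE_i / (1 + Σλ_ih_i)
Numerator: 0.12×3.02 + 0.0731×6.24 = 0.8185
Denominator: 1 + 0.12×54.5 + 0.0731×57.7 = 11.76
R = 0.8185/11.76 = 0.06962 kJ/s

0.070 kJ/s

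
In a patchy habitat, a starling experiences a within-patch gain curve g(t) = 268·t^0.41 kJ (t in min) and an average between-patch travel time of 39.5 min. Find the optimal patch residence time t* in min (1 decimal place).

Maximise g(t)/(T+t): set derivative to zero → g'(t)(T+t) = g(t).
g'(t) = 0.41·268·t^-0.59. Setting 0.41·268·t^-0.59 = 268·t^0.41/(39.5+t) gives 0.41(39.5+t) = t, so 0.59·t = 0.41×39.5.
t* = 0.41×39.5/0.59 = 27.45 min.

27.4 min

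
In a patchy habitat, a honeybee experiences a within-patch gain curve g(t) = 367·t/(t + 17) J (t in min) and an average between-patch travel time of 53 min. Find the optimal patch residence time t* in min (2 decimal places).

30.02 min

By the marginal value theorem, leave when the instantaneous gain rate g'(t) equals the habitat-wide average g(t)/(T + t).
g'(t) = 367·17/(t + 17)². Setting 367·17/(t+17)² = 367t/[(t+17)(53+t)] gives 17(53+t) = t(t+17), so t² = 17×53 = 901.
t* = √901 = 30.02 min.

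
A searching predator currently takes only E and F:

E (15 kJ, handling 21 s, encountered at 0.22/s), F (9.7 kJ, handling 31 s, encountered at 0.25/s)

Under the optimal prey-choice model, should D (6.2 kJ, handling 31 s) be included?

Current rate: (0.22×15 + 0.25×9.7)/(1 + 0.22×21 + 0.25×31) = 0.4282 kJ/s.
D: E/h = 6.2/31 = 0.2 kJ/s.
Since 0.2 < R, time spent handling D is better spent searching.

No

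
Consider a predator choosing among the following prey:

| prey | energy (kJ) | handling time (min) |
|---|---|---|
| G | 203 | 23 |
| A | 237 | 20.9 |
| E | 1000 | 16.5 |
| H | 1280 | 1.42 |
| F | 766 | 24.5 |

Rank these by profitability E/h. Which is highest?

Profitability E/h (kJ/min): G = 203/23 = 8.83, A = 237/20.9 = 11.3, E = 1000/16.5 = 60.6, H = 1280/1.42 = 901, F = 766/24.5 = 31.3.
Ranked: H > E > F > A > G.

H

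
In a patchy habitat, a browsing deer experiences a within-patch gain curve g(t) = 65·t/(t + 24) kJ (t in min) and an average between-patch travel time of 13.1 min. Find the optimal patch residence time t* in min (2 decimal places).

By the marginal value theorem, leave when the instantaneous gain rate g'(t) equals the habitat-wide average g(t)/(T + t).
g'(t) = 65·24/(t + 24)². Setting 65·24/(t+24)² = 65t/[(t+24)(13.1+t)] gives 24(13.1+t) = t(t+24), so t² = 24×13.1 = 314.4.
t* = √314.4 = 17.73 min.

17.73 min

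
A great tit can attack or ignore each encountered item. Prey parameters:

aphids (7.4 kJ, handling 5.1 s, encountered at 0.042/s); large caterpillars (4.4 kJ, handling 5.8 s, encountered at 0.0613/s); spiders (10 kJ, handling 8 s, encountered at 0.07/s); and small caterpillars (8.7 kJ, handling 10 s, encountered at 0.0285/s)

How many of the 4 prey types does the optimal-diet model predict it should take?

E/h in descending order: aphids 1.45, spiders 1.25, small caterpillars 0.87, large caterpillars 0.759 kJ/s. The optimal diet is the largest prefix of this list for which every included type satisfies E_i/h_i > R on the types above it.
Rate on top 1: 0.256. spiders: 1.25 > 0.256 → include.
Rate on top 2: 0.5697. small caterpillars: 0.87 > 0.5697 → include.
Rate on top 3: 0.6113. large caterpillars: 0.759 > 0.6113 → include.
Optimal diet: aphids, spiders, small caterpillars, large caterpillars — 4 of 4 types.

4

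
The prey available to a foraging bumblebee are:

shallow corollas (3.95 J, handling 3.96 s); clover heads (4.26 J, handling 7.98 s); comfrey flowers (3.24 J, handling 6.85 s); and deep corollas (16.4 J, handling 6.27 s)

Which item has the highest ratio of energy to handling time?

Profitability E/h (J/s): shallow corollas = 3.95/3.96 = 0.997, clover heads = 4.26/7.98 = 0.534, comfrey flowers = 3.24/6.85 = 0.473, deep corollas = 16.4/6.27 = 2.62.
Ranked: deep corollas > shallow corollas > clover heads > comfrey flowers.

deep corollas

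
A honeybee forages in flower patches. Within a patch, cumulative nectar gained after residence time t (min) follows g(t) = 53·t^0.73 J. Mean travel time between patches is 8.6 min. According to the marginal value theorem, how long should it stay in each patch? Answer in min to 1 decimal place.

Optimal t* satisfies g'(t*) = g(t*)/(T + t*).
g'(t) = 0.73·53·t^-0.27. Setting 0.73·53·t^-0.27 = 53·t^0.73/(8.6+t) gives 0.73(8.6+t) = t, so 0.27·t = 0.73×8.6.
t* = 0.73×8.6/0.27 = 23.25 min.

23.3 min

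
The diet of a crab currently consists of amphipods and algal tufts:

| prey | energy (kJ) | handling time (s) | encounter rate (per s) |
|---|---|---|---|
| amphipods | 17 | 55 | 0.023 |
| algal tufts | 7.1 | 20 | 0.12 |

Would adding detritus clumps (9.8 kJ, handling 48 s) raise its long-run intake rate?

On amphipods and algal tufts alone, R = ΣλE/(1+Σλh) = 1.243/4.665 = 0.2665 kJ/s.
detritus clumps: E/h = 9.8/48 = 0.2042 kJ/s.
Since 0.2042 < R, time spent handling detritus clumps is better spent searching.

No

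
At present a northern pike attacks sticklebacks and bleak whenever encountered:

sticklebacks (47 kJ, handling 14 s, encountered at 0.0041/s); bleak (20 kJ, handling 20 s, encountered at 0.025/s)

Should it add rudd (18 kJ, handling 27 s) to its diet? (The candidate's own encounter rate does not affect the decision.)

Current rate: (0.0041×47 + 0.025×20)/(1 + 0.0041×14 + 0.025×20) = 0.4448 kJ/s.
rudd: E/h = 18/27 = 0.6667 kJ/s.
Since 0.6667 > R, including rudd increases the long-run rate.

Yes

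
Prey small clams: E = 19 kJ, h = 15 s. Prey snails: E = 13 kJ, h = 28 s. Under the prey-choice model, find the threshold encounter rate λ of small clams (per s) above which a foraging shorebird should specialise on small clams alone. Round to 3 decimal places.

At the threshold, the rate on small clams alone equals the profitability of snails: λ·19/(1 + λ·15) = 13/28 = 0.4643.
Rearranging, λ(19 − 0.4643×15) = 0.4643, so λ = 0.4643/12.04 = 0.03858 per s.

0.039 per s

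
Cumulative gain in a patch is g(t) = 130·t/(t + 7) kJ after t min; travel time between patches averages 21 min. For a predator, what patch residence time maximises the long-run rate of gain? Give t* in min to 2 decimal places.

Optimal t* satisfies g'(t*) = g(t*)/(T + t*).
g'(t) = 130·7/(t + 7)². Setting 130·7/(t+7)² = 130t/[(t+7)(21+t)] gives 7(21+t) = t(t+7), so t² = 7×21 = 147.
t* = √147 = 12.12 min.

12.12 min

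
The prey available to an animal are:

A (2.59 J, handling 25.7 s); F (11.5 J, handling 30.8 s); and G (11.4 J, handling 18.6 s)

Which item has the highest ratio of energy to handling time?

Profitability E/h (J/s): A = 2.59/25.7 = 0.101, F = 11.5/30.8 = 0.373, G = 11.4/18.6 = 0.613.
Ranked: G > F > A.

G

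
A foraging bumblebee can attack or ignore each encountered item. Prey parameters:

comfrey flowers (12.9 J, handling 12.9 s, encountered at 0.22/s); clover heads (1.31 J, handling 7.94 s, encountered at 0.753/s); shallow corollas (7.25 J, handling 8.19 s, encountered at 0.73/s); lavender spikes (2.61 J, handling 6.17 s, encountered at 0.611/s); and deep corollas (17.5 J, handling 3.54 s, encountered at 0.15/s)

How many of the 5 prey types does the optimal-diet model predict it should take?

Profitabilities (E/h, J/s): deep corollas 4.94, comfrey flowers 1, shallow corollas 0.885, lavender spikes 0.423, clover heads 0.165. Add prey in this order while the next type's profitability exceeds the intake rate on those already taken.
Rate on top 1: 1.715. comfrey flowers: 1 < 1.715 → exclude; stop.
Optimal diet: deep corollas — 1 of 5 types.

1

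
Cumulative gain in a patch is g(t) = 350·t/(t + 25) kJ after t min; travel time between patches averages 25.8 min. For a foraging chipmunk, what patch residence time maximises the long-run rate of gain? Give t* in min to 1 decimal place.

Maximise g(t)/(T+t): set derivative to zero → g'(t)(T+t) = g(t).
g'(t) = 350·25/(t + 25)². Setting 350·25/(t+25)² = 350t/[(t+25)(25.8+t)] gives 25(25.8+t) = t(t+25), so t² = 25×25.8 = 645.
t* = √645 = 25.4 min.

25.4 min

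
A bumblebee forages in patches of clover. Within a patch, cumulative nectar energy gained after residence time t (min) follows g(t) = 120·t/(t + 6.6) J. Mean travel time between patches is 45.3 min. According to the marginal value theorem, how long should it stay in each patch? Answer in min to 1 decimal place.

Optimal t* satisfies g'(t*) = g(t*)/(T + t*).
g'(t) = 120·6.6/(t + 6.6)². Setting 120·6.6/(t+6.6)² = 120t/[(t+6.6)(45.3+t)] gives 6.6(45.3+t) = t(t+6.6), so t² = 6.6×45.3 = 299.
t* = √299 = 17.29 min.

17.3 min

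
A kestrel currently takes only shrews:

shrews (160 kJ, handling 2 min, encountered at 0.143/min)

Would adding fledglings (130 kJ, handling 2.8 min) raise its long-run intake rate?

Yes

Current rate: (0.143×160)/(1 + 0.143×2) = 17.79 kJ/min.
Profitability of fledglings: 130/2.8 = 46.43 kJ/min.
Since 46.43 > R, including fledglings increases the long-run rate.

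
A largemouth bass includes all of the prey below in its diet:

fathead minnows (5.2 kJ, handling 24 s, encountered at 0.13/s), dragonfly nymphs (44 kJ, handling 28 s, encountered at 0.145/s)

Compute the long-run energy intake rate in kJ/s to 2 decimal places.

0.86 kJ/s

R = Σλ_iE_i / (1 + Σλ_ih_i)
Numerator: 0.13×5.2 + 0.145×44 = 7.056
Denominator: 1 + 0.13×24 + 0.145×28 = 8.18
R = 7.056/8.18 = 0.8626 kJ/s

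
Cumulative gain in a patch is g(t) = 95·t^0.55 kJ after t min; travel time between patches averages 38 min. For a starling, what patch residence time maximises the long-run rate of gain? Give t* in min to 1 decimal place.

Optimal t* satisfies g'(t*) = g(t*)/(T + t*).
g'(t) = 0.55·95·t^-0.45. Setting 0.55·95·t^-0.45 = 95·t^0.55/(38+t) gives 0.55(38+t) = t, so 0.45·t = 0.55×38.
t* = 0.55×38/0.45 = 46.44 min.

46.4 min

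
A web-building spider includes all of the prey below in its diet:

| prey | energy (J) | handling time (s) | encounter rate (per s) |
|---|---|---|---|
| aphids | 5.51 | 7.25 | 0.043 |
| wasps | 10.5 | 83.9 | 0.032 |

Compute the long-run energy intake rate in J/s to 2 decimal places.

Energy encountered per unit search time: 0.043×5.51 + 0.032×10.5 = 0.5729 J/s.
Handling time per unit search time: 0.043×7.25 + 0.032×83.9 = 2.997.
Rate = 0.5729/(1 + 2.997) = 0.1434 J/s.

0.14 J/s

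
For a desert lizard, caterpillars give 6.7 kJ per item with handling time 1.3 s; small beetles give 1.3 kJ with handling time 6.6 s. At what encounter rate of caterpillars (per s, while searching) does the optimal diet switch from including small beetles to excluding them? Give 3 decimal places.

0.031 per s

Drop small beetles once their profitability E₂/h₂ falls below the rate achievable on caterpillars alone: E₂/h₂ = λE₁/(1 + λh₁).
Solve for λ: λE₁h₂ = E₂(1 + λh₁) → λ(E₁h₂ − E₂h₁) = E₂ → λ = E₂/(E₁h₂ − E₂h₁).
λ = 1.3/(6.7×6.6 − 1.3×1.3) = 1.3/42.53 = 0.03057 per s.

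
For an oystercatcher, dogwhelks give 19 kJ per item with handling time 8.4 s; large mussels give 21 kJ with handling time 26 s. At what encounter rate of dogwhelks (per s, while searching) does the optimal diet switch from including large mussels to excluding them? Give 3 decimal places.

The zero-one rule: include large mussels iff E₂/h₂ > λE₁/(1+λh₁). Equality gives the switch point.
λE₁h₂ = E₂ + λE₂h₁ ⇒ λ = E₂/(E₁h₂ − E₂h₁) = 21/(494 − 176.4) = 0.06612 per s.

0.066 per s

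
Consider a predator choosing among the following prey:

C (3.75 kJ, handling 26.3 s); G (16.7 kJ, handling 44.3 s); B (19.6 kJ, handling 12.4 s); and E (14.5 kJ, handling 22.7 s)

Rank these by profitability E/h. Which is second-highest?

Profitability E/h (kJ/s): C = 3.75/26.3 = 0.143, G = 16.7/44.3 = 0.377, B = 19.6/12.4 = 1.58, E = 14.5/22.7 = 0.639.
Ranked: B > E > G > C.

E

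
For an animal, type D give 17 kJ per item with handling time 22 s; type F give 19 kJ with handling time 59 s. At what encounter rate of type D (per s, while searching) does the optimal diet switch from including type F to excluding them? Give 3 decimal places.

0.032 per s

Drop type F once their profitability E₂/h₂ falls below the rate achievable on type D alone: E₂/h₂ = λE₁/(1 + λh₁).
Solve for λ: λE₁h₂ = E₂(1 + λh₁) → λ(E₁h₂ − E₂h₁) = E₂ → λ = E₂/(E₁h₂ − E₂h₁).
λ = 19/(17×59 − 19×22) = 19/585 = 0.03248 per s.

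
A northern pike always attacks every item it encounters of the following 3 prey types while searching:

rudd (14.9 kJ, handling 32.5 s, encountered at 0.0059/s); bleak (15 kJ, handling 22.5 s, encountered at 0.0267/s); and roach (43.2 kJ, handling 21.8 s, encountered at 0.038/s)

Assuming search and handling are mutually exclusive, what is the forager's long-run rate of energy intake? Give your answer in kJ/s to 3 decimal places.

R = Σλ_iE_i / (1 + Σλ_ih_i)
Numerator: 0.0059×14.9 + 0.0267×15 + 0.038×43.2 = 2.13
Denominator: 1 + 0.0059×32.5 + 0.0267×22.5 + 0.038×21.8 = 2.621
R = 2.13/2.621 = 0.8127 kJ/s

0.813 kJ/s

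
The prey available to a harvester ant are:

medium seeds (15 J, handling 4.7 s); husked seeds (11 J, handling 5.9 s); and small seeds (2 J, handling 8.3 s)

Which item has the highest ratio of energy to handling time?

medium seeds

In descending order of E/h:
medium seeds: 15/4.7 = 3.19 J/s
husked seeds: 11/5.9 = 1.86 J/s
small seeds: 2/8.3 = 0.241 J/s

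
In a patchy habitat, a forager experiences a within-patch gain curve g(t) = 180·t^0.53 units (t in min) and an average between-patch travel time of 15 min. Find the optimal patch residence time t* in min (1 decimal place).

By the marginal value theorem, leave when the instantaneous gain rate g'(t) equals the habitat-wide average g(t)/(T + t).
g'(t) = 0.53·180·t^-0.47. Setting 0.53·180·t^-0.47 = 180·t^0.53/(15+t) gives 0.53(15+t) = t, so 0.47·t = 0.53×15.
t* = 0.53×15/0.47 = 16.91 min.

16.9 min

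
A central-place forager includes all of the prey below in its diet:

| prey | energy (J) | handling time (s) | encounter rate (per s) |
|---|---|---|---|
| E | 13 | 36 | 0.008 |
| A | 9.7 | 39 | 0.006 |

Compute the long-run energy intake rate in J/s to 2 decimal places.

0.11 J/s

Energy encountered per unit search time: 0.008×13 + 0.006×9.7 = 0.1622 J/s.
Handling time per unit search time: 0.008×36 + 0.006×39 = 0.522.
Rate = 0.1622/(1 + 0.522) = 0.1066 J/s.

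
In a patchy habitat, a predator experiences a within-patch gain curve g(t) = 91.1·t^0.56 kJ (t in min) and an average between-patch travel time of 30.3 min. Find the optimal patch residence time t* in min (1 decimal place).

38.6 min

Optimal t* satisfies g'(t*) = g(t*)/(T + t*).
g'(t) = 0.56·91.1·t^-0.44. Setting 0.56·91.1·t^-0.44 = 91.1·t^0.56/(30.3+t) gives 0.56(30.3+t) = t, so 0.44·t = 0.56×30.3.
t* = 0.56×30.3/0.44 = 38.56 min.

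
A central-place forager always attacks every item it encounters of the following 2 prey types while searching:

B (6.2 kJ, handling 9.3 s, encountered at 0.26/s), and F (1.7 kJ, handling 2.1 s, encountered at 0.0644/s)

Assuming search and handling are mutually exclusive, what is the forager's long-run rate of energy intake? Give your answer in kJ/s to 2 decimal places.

0.48 kJ/s

R = Σλ_iE_i / (1 + Σλ_ih_i)
Numerator: 0.26×6.2 + 0.0644×1.7 = 1.721
Denominator: 1 + 0.26×9.3 + 0.0644×2.1 = 3.553
R = 1.721/3.553 = 0.4845 kJ/s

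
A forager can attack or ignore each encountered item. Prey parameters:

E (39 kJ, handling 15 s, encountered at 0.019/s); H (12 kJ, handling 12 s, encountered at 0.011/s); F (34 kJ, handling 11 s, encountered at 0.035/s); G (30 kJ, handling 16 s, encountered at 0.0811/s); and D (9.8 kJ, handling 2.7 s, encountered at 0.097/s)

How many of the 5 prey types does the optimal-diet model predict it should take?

4

Rank by E/h (kJ/s): D 3.63, F 3.09, E 2.6, G 1.88, H 1. Include each in turn until the next type's E/h falls below the running intake rate.
Rate on top 1: 0.7533. F: 3.09 > 0.7533 → include.
Rate on top 2: 1.3. E: 2.6 > 1.3 → include.
Rate on top 3: 1.492. G: 1.88 > 1.492 → include.
Rate on top 4: 1.646. H: 1 < 1.646 → exclude; stop.
Optimal diet: D, F, E, G — 4 of 5 types.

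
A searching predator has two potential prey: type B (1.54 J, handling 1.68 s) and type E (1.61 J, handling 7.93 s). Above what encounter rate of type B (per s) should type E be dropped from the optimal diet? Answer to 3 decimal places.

Drop type E once their profitability E₂/h₂ falls below the rate achievable on type B alone: E₂/h₂ = λE₁/(1 + λh₁).
Solve for λ: λE₁h₂ = E₂(1 + λh₁) → λ(E₁h₂ − E₂h₁) = E₂ → λ = E₂/(E₁h₂ − E₂h₁).
λ = 1.61/(1.54×7.93 − 1.61×1.68) = 1.61/9.507 = 0.1693 per s.

0.169 per s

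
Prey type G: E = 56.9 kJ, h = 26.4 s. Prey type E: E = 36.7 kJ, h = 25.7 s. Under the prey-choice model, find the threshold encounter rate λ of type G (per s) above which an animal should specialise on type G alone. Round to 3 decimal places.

Drop type E once their profitability E₂/h₂ falls below the rate achievable on type G alone: E₂/h₂ = λE₁/(1 + λh₁).
Solve for λ: λE₁h₂ = E₂(1 + λh₁) → λ(E₁h₂ − E₂h₁) = E₂ → λ = E₂/(E₁h₂ − E₂h₁).
λ = 36.7/(56.9×25.7 − 36.7×26.4) = 36.7/493.4 = 0.07437 per s.

0.074 per s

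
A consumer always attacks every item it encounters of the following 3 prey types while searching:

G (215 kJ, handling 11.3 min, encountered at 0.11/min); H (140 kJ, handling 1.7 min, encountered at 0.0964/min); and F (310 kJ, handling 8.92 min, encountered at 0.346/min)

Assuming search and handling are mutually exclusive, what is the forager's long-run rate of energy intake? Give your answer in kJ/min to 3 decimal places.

R = Σλ_iE_i / (1 + Σλ_ih_i)
Numerator: 0.11×215 + 0.0964×140 + 0.346×310 = 144.4
Denominator: 1 + 0.11×11.3 + 0.0964×1.7 + 0.346×8.92 = 5.493
R = 144.4/5.493 = 26.29 kJ/min

26.288 kJ/min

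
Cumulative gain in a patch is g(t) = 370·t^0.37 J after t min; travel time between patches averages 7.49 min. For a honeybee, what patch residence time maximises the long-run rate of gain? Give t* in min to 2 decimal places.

By the marginal value theorem, leave when the instantaneous gain rate g'(t) equals the habitat-wide average g(t)/(T + t).
g'(t) = 0.37·370·t^-0.63. Setting 0.37·370·t^-0.63 = 370·t^0.37/(7.49+t) gives 0.37(7.49+t) = t, so 0.63·t = 0.37×7.49.
t* = 0.37×7.49/0.63 = 4.399 min.

4.40 min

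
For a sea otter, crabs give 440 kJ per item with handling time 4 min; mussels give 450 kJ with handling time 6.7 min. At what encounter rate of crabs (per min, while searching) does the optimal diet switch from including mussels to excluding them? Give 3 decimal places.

0.392 per min

The zero-one rule: include mussels iff E₂/h₂ > λE₁/(1+λh₁). Equality gives the switch point.
λE₁h₂ = E₂ + λE₂h₁ ⇒ λ = E₂/(E₁h₂ − E₂h₁) = 450/(2948 − 1800) = 0.392 per min.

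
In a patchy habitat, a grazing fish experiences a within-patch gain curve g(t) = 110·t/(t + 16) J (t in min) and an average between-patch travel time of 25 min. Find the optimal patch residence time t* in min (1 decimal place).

Optimal t* satisfies g'(t*) = g(t*)/(T + t*).
g'(t) = 110·16/(t + 16)². Setting 110·16/(t+16)² = 110t/[(t+16)(25+t)] gives 16(25+t) = t(t+16), so t² = 16×25 = 400.
t* = √400 = 20 min.

20.0 min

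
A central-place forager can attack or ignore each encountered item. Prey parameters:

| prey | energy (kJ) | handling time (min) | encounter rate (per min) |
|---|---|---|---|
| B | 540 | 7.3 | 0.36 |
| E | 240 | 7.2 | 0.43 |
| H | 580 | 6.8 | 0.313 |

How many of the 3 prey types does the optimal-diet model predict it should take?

2

E/h in descending order: H 85.3, B 74, E 33.3 kJ/min. The optimal diet is the largest prefix of this list for which every included type satisfies E_i/h_i > R on the types above it.
Rate on top 1: 58.03. B: 74 > 58.03 → include.
Rate on top 2: 65.31. E: 33.3 < 65.31 → exclude; stop.
Optimal diet: H, B — 2 of 3 types.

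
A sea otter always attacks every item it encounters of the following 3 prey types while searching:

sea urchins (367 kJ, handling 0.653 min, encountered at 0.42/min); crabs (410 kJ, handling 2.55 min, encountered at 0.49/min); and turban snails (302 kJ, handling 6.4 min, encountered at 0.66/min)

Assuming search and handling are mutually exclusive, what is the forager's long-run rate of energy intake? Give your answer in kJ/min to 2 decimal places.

82.15 kJ/min

R = Σλ_iE_i / (1 + Σλ_ih_i)
Numerator: 0.42×367 + 0.49×410 + 0.66×302 = 554.4
Denominator: 1 + 0.42×0.653 + 0.49×2.55 + 0.66×6.4 = 6.748
R = 554.4/6.748 = 82.15 kJ/min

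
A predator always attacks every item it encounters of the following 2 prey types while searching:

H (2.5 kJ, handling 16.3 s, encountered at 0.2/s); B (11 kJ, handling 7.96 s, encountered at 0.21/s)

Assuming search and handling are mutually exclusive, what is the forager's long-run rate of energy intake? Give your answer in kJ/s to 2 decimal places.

0.47 kJ/s

R = Σλ_iE_i / (1 + Σλ_ih_i)
Numerator: 0.2×2.5 + 0.21×11 = 2.81
Denominator: 1 + 0.2×16.3 + 0.21×7.96 = 5.932
R = 2.81/5.932 = 0.4737 kJ/s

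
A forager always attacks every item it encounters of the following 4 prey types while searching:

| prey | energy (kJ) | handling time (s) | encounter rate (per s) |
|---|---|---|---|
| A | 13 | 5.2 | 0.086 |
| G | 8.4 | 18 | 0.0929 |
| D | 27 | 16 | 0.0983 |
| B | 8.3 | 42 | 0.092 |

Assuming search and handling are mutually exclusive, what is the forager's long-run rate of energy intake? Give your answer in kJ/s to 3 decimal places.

R = (0.086×13 + 0.0929×8.4 + 0.0983×27 + 0.092×8.3) / (1 + 0.086×5.2 + 0.0929×18 + 0.0983×16 + 0.092×42) = 5.316/8.556 = 0.6213 kJ/s.

0.621 kJ/s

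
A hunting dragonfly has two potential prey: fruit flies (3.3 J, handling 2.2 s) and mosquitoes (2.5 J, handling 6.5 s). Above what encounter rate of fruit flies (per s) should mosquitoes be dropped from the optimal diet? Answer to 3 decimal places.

0.157 per s

At the threshold, the rate on fruit flies alone equals the profitability of mosquitoes: λ·3.3/(1 + λ·2.2) = 2.5/6.5 = 0.3846.
Rearranging, λ(3.3 − 0.3846×2.2) = 0.3846, so λ = 0.3846/2.454 = 0.1567 per s.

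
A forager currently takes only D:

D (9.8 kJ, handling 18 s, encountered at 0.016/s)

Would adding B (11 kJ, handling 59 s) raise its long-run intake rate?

Yes

Intake rate on the current diet: R = (0.016×9.8) / (1 + 0.016×18) = 0.1568/1.288 = 0.1217 kJ/s.
Profitability of B: 11/59 = 0.1864 kJ/s.
0.1864 > 0.1217, so adding B raises the average — include it.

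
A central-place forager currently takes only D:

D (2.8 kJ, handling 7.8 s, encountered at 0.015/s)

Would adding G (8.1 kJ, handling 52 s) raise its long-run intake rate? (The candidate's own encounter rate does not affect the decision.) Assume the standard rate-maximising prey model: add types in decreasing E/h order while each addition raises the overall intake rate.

On D alone, R = ΣλE/(1+Σλh) = 0.042/1.117 = 0.0376 kJ/s.
G: E/h = 8.1/52 = 0.1558 kJ/s.
0.1558 > 0.0376, so adding G raises the average — include it.

Yes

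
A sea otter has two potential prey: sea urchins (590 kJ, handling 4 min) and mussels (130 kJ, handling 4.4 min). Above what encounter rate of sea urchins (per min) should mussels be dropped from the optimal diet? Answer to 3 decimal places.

0.063 per min

The zero-one rule: include mussels iff E₂/h₂ > λE₁/(1+λh₁). Equality gives the switch point.
λE₁h₂ = E₂ + λE₂h₁ ⇒ λ = E₂/(E₁h₂ − E₂h₁) = 130/(2596 − 520) = 0.06262 per min.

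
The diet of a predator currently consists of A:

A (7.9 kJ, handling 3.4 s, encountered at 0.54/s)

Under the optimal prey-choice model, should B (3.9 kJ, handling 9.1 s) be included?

No

Intake rate on the current diet: R = (0.54×7.9) / (1 + 0.54×3.4) = 4.266/2.836 = 1.504 kJ/s.
Profitability of B: 3.9/9.1 = 0.4286 kJ/s.
0.4286 < 1.504, so adding B would lower the average — exclude it.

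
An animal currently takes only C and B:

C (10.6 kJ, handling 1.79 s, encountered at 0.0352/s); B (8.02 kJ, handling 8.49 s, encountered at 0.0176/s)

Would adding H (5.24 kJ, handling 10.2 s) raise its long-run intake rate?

Yes

Intake rate on the current diet: R = (0.0352×10.6 + 0.0176×8.02) / (1 + 0.0352×1.79 + 0.0176×8.49) = 0.5143/1.212 = 0.4242 kJ/s.
Profitability of H: 5.24/10.2 = 0.5137 kJ/s.
Since 0.5137 > R, including H increases the long-run rate.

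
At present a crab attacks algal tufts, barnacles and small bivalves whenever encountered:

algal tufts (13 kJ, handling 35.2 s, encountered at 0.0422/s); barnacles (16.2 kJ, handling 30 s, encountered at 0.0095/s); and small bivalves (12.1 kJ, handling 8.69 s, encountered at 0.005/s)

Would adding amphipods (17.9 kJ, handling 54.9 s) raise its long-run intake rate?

Intake rate on the current diet: R = (0.0422×13 + 0.0095×16.2 + 0.005×12.1) / (1 + 0.0422×35.2 + 0.0095×30 + 0.005×8.69) = 0.763/2.814 = 0.2712 kJ/s.
amphipods: E/h = 17.9/54.9 = 0.326 kJ/s.
Since 0.326 > R, including amphipods increases the long-run rate.

Yes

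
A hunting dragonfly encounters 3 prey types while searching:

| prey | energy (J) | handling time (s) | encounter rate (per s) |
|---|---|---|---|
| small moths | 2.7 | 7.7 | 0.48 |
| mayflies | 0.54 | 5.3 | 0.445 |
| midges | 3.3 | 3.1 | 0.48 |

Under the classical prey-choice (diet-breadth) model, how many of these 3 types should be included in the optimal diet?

1

Profitabilities (E/h, J/s): midges 1.06, small moths 0.351, mayflies 0.102. Add prey in this order while the next type's profitability exceeds the intake rate on those already taken.
Rate on top 1: 0.6367. small moths: 0.351 < 0.6367 → exclude; stop.
Optimal diet: midges — 1 of 3 types.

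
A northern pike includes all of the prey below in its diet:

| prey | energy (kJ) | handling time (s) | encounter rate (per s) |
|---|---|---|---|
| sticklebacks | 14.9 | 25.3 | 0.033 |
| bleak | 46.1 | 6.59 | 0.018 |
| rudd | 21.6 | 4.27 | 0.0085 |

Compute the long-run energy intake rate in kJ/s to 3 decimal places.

Energy encountered per unit search time: 0.033×14.9 + 0.018×46.1 + 0.0085×21.6 = 1.505 kJ/s.
Handling time per unit search time: 0.033×25.3 + 0.018×6.59 + 0.0085×4.27 = 0.9898.
Rate = 1.505/(1 + 0.9898) = 0.7564 kJ/s.

0.756 kJ/s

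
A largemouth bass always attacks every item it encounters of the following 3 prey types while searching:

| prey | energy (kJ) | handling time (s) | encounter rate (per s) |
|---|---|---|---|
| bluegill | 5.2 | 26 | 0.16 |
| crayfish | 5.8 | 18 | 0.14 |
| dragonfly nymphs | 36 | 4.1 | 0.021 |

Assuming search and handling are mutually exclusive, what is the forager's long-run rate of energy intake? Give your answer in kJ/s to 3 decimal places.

0.309 kJ/s

R = Σλ_iE_i / (1 + Σλ_ih_i)
Numerator: 0.16×5.2 + 0.14×5.8 + 0.021×36 = 2.4
Denominator: 1 + 0.16×26 + 0.14×18 + 0.021×4.1 = 7.766
R = 2.4/7.766 = 0.309 kJ/s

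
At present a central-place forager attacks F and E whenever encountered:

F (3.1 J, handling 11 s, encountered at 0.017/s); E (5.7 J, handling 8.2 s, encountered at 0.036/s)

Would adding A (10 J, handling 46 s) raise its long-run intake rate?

Yes

Intake rate on the current diet: R = (0.017×3.1 + 0.036×5.7) / (1 + 0.017×11 + 0.036×8.2) = 0.2579/1.482 = 0.174 J/s.
Profitability of A: 10/46 = 0.2174 J/s.
0.2174 > 0.174, so adding A raises the average — include it.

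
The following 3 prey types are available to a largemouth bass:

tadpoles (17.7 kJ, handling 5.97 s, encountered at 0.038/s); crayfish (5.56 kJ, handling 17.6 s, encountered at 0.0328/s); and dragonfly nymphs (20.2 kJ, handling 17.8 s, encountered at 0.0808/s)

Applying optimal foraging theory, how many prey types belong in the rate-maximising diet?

Rank by E/h (kJ/s): tadpoles 2.96, dragonfly nymphs 1.13, crayfish 0.316. Include each in turn until the next type's E/h falls below the running intake rate.
Rate on top 1: 0.5482. dragonfly nymphs: 1.13 > 0.5482 → include.
Rate on top 2: 0.8648. crayfish: 0.316 < 0.8648 → exclude; stop.
Optimal diet: tadpoles, dragonfly nymphs — 2 of 3 types.

2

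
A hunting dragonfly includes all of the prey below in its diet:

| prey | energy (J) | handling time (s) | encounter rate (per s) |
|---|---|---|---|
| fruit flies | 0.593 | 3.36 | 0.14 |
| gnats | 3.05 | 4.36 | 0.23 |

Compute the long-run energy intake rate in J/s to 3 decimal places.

0.317 J/s

R = (0.14×0.593 + 0.23×3.05) / (1 + 0.14×3.36 + 0.23×4.36) = 0.7845/2.473 = 0.3172 J/s.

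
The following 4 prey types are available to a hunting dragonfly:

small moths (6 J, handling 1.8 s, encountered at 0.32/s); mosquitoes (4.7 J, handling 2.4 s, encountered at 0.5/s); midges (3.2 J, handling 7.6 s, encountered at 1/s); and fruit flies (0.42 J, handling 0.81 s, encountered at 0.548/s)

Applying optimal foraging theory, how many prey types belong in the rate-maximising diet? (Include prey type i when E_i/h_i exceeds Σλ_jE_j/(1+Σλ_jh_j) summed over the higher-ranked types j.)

2

Profitabilities (E/h, J/s): small moths 3.33, mosquitoes 1.96, fruit flies 0.519, midges 0.421. Add prey in this order while the next type's profitability exceeds the intake rate on those already taken.
Rate on top 1: 1.218. mosquitoes: 1.96 > 1.218 → include.
Rate on top 2: 1.538. fruit flies: 0.519 < 1.538 → exclude; stop.
Optimal diet: small moths, mosquitoes — 2 of 4 types.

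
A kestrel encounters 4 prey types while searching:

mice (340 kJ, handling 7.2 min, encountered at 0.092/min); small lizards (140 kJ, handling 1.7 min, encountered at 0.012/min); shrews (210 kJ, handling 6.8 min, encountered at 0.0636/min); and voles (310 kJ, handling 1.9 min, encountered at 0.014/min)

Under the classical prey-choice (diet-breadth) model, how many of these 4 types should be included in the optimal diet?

E/h in descending order: voles 163, small lizards 82.4, mice 47.2, shrews 30.9 kJ/min. The optimal diet is the largest prefix of this list for which every included type satisfies E_i/h_i > R on the types above it.
Rate on top 1: 4.228. small lizards: 82.4 > 4.228 → include.
Rate on top 2: 5.75. mice: 47.2 > 5.75 → include.
Rate on top 3: 21.82. shrews: 30.9 > 21.82 → include.
Optimal diet: voles, small lizards, mice, shrews — 4 of 4 types.

4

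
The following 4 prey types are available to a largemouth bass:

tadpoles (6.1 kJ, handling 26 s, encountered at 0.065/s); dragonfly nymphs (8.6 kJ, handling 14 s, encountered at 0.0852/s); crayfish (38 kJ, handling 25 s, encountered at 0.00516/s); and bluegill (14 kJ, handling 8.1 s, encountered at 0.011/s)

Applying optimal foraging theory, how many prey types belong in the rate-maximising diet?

3

E/h in descending order: bluegill 1.73, crayfish 1.52, dragonfly nymphs 0.614, tadpoles 0.235 kJ/s. The optimal diet is the largest prefix of this list for which every included type satisfies E_i/h_i > R on the types above it.
Rate on top 1: 0.1414. crayfish: 1.52 > 0.1414 → include.
Rate on top 2: 0.2874. dragonfly nymphs: 0.614 > 0.2874 → include.
Rate on top 3: 0.4491. tadpoles: 0.235 < 0.4491 → exclude; stop.
Optimal diet: bluegill, crayfish, dragonfly nymphs — 3 of 4 types.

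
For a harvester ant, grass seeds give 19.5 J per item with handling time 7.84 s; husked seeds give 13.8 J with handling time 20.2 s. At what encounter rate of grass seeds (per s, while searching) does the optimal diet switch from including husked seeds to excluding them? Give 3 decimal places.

The zero-one rule: include husked seeds iff E₂/h₂ > λE₁/(1+λh₁). Equality gives the switch point.
λE₁h₂ = E₂ + λE₂h₁ ⇒ λ = E₂/(E₁h₂ − E₂h₁) = 13.8/(393.9 − 108.2) = 0.0483 per s.

0.048 per s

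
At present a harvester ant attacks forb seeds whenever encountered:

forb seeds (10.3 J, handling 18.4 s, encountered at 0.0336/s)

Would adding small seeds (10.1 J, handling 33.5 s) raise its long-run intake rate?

Yes

On forb seeds alone, R = ΣλE/(1+Σλh) = 0.3461/1.618 = 0.2139 J/s.
small seeds: E/h = 10.1/33.5 = 0.3015 J/s.
0.3015 > 0.2139, so adding small seeds raises the average — include it.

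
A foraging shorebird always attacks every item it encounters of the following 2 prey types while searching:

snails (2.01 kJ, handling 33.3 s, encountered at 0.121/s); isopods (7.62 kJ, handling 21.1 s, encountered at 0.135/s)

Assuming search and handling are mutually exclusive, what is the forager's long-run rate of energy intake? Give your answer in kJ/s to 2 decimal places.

Energy encountered per unit search time: 0.121×2.01 + 0.135×7.62 = 1.272 kJ/s.
Handling time per unit search time: 0.121×33.3 + 0.135×21.1 = 6.878.
Rate = 1.272/(1 + 6.878) = 0.1615 kJ/s.

0.16 kJ/s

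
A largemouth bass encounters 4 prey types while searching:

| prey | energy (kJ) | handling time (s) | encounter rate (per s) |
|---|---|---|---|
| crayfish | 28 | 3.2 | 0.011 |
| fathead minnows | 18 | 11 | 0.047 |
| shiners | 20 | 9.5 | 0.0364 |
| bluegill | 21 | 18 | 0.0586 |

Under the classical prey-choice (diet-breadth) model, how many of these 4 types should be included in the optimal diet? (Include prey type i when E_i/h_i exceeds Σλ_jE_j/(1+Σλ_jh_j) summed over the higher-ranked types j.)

4

Rank by E/h (kJ/s): crayfish 8.75, shiners 2.11, fathead minnows 1.64, bluegill 1.17. Include each in turn until the next type's E/h falls below the running intake rate.
Rate on top 1: 0.2975. shiners: 2.11 > 0.2975 → include.
Rate on top 2: 0.7502. fathead minnows: 1.64 > 0.7502 → include.
Rate on top 3: 0.9916. bluegill: 1.17 > 0.9916 → include.
Optimal diet: crayfish, shiners, fathead minnows, bluegill — 4 of 4 types.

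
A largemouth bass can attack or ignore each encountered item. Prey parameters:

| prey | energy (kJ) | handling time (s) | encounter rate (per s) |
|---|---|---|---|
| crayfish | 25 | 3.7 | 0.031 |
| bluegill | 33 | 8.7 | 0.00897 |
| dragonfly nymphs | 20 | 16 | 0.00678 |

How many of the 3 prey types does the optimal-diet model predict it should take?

E/h in descending order: crayfish 6.76, bluegill 3.79, dragonfly nymphs 1.25 kJ/s. The optimal diet is the largest prefix of this list for which every included type satisfies E_i/h_i > R on the types above it.
Rate on top 1: 0.6953. bluegill: 3.79 > 0.6953 → include.
Rate on top 2: 0.8979. dragonfly nymphs: 1.25 > 0.8979 → include.
Optimal diet: crayfish, bluegill, dragonfly nymphs — 3 of 3 types.

3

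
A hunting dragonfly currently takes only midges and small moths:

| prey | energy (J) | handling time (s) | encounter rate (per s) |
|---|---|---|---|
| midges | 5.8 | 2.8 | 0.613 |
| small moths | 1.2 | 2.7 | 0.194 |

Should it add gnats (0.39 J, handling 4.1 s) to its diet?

Current rate: (0.613×5.8 + 0.194×1.2)/(1 + 0.613×2.8 + 0.194×2.7) = 1.169 J/s.
gnats: E/h = 0.39/4.1 = 0.09512 J/s.
Since 0.09512 < R, time spent handling gnats is better spent searching.

No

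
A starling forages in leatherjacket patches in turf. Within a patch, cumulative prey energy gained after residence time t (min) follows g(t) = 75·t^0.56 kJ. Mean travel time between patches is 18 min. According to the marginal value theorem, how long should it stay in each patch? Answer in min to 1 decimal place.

22.9 min

Maximise g(t)/(T+t): set derivative to zero → g'(t)(T+t) = g(t).
g'(t) = 0.56·75·t^-0.44. Setting 0.56·75·t^-0.44 = 75·t^0.56/(18+t) gives 0.56(18+t) = t, so 0.44·t = 0.56×18.
t* = 0.56×18/0.44 = 22.91 min.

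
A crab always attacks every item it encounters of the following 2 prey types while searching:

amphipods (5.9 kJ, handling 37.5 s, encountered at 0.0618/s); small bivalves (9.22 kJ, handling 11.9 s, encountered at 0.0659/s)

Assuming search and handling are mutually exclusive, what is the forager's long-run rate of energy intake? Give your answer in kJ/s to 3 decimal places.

0.237 kJ/s

Energy encountered per unit search time: 0.0618×5.9 + 0.0659×9.22 = 0.9722 kJ/s.
Handling time per unit search time: 0.0618×37.5 + 0.0659×11.9 = 3.102.
Rate = 0.9722/(1 + 3.102) = 0.237 kJ/s.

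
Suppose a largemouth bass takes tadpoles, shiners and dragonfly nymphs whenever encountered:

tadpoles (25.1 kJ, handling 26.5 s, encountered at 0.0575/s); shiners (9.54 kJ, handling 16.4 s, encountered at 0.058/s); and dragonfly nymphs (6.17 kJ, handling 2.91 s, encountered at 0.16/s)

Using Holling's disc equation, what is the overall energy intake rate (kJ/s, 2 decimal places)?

0.76 kJ/s

Energy encountered per unit search time: 0.0575×25.1 + 0.058×9.54 + 0.16×6.17 = 2.984 kJ/s.
Handling time per unit search time: 0.0575×26.5 + 0.058×16.4 + 0.16×2.91 = 2.941.
Rate = 2.984/(1 + 2.941) = 0.7572 kJ/s.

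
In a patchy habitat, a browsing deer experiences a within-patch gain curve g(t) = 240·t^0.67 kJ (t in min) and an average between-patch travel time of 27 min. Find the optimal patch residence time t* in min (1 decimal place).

54.8 min

Optimal t* satisfies g'(t*) = g(t*)/(T + t*).
g'(t) = 0.67·240·t^-0.33. Setting 0.67·240·t^-0.33 = 240·t^0.67/(27+t) gives 0.67(27+t) = t, so 0.33·t = 0.67×27.
t* = 0.67×27/0.33 = 54.82 min.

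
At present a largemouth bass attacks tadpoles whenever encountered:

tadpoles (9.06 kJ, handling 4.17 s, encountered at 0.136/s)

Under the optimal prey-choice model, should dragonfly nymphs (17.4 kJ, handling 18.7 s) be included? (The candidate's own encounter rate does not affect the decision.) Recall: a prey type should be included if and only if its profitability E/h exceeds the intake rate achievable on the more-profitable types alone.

On tadpoles alone, R = ΣλE/(1+Σλh) = 1.232/1.567 = 0.7863 kJ/s.
Profitability of dragonfly nymphs: 17.4/18.7 = 0.9305 kJ/s.
0.9305 > 0.7863, so adding dragonfly nymphs raises the average — include it.

Yes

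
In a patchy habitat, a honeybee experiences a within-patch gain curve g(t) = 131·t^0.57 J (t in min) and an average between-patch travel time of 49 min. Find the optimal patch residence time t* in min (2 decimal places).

Maximise g(t)/(T+t): set derivative to zero → g'(t)(T+t) = g(t).
g'(t) = 0.57·131·t^-0.43. Setting 0.57·131·t^-0.43 = 131·t^0.57/(49+t) gives 0.57(49+t) = t, so 0.43·t = 0.57×49.
t* = 0.57×49/0.43 = 64.95 min.

64.95 min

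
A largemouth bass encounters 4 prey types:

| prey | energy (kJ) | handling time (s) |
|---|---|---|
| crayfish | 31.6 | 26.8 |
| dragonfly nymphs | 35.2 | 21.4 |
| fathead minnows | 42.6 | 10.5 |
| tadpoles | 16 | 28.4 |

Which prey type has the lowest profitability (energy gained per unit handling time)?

In descending order of E/h:
fathead minnows: 42.6/10.5 = 4.06 kJ/s
dragonfly nymphs: 35.2/21.4 = 1.64 kJ/s
crayfish: 31.6/26.8 = 1.18 kJ/s
tadpoles: 16/28.4 = 0.563 kJ/s

tadpoles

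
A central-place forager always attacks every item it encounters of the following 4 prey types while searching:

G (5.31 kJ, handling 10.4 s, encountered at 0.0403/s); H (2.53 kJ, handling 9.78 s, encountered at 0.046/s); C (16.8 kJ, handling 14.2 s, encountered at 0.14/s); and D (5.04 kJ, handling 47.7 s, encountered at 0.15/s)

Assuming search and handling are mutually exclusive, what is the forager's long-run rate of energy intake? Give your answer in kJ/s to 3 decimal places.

Energy encountered per unit search time: 0.0403×5.31 + 0.046×2.53 + 0.14×16.8 + 0.15×5.04 = 3.438 kJ/s.
Handling time per unit search time: 0.0403×10.4 + 0.046×9.78 + 0.14×14.2 + 0.15×47.7 = 10.01.
Rate = 3.438/(1 + 10.01) = 0.3122 kJ/s.

0.312 kJ/s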